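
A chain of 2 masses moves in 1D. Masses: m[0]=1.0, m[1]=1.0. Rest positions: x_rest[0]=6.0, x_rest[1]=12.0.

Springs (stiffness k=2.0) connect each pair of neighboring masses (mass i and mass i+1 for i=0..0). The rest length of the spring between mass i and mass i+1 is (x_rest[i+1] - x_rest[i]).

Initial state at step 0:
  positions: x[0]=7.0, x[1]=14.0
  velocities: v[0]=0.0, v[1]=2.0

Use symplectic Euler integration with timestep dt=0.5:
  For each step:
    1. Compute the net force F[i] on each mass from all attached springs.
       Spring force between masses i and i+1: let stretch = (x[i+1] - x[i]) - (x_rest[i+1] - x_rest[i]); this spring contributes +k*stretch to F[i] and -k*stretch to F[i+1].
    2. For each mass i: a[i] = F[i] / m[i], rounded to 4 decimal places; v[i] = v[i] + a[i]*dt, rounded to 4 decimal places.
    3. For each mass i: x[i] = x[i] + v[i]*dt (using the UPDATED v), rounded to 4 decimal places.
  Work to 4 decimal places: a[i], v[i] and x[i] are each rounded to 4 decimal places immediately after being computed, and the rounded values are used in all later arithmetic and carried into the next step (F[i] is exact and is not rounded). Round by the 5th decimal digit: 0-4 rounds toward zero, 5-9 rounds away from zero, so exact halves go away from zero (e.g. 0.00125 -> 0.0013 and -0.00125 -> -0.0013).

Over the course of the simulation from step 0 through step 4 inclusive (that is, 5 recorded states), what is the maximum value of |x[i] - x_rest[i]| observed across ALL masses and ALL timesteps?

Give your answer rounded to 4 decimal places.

Step 0: x=[7.0000 14.0000] v=[0.0000 2.0000]
Step 1: x=[7.5000 14.5000] v=[1.0000 1.0000]
Step 2: x=[8.5000 14.5000] v=[2.0000 0.0000]
Step 3: x=[9.5000 14.5000] v=[2.0000 0.0000]
Step 4: x=[10.0000 15.0000] v=[1.0000 1.0000]
Max displacement = 4.0000

Answer: 4.0000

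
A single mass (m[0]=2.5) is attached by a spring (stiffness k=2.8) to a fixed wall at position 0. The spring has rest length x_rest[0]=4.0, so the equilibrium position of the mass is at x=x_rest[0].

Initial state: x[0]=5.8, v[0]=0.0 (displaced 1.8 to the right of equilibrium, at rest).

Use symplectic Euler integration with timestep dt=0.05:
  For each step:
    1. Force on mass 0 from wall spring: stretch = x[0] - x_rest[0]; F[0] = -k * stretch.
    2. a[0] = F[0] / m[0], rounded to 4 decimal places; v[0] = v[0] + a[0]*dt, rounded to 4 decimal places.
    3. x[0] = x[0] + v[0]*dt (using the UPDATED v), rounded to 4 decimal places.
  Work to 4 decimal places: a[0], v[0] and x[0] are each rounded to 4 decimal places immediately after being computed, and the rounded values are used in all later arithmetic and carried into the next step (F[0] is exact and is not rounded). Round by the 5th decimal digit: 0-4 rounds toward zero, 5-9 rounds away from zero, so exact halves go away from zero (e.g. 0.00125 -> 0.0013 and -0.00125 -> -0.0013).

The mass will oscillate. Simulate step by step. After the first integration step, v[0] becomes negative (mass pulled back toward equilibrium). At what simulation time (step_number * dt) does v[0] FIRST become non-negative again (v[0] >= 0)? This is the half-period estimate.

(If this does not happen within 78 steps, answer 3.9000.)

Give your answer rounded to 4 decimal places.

Answer: 3.0000

Derivation:
Step 0: x=[5.8000] v=[0.0000]
Step 1: x=[5.7950] v=[-0.1008]
Step 2: x=[5.7849] v=[-0.2013]
Step 3: x=[5.7698] v=[-0.3013]
Step 4: x=[5.7498] v=[-0.4004]
Step 5: x=[5.7249] v=[-0.4984]
Step 6: x=[5.6952] v=[-0.5950]
Step 7: x=[5.6607] v=[-0.6899]
Step 8: x=[5.6216] v=[-0.7829]
Step 9: x=[5.5779] v=[-0.8737]
Step 10: x=[5.5298] v=[-0.9621]
Step 11: x=[5.4774] v=[-1.0478]
Step 12: x=[5.4209] v=[-1.1305]
Step 13: x=[5.3604] v=[-1.2101]
Step 14: x=[5.2961] v=[-1.2863]
Step 15: x=[5.2282] v=[-1.3589]
Step 16: x=[5.1568] v=[-1.4277]
Step 17: x=[5.0822] v=[-1.4925]
Step 18: x=[5.0045] v=[-1.5531]
Step 19: x=[4.9240] v=[-1.6094]
Step 20: x=[4.8409] v=[-1.6611]
Step 21: x=[4.7555] v=[-1.7082]
Step 22: x=[4.6680] v=[-1.7505]
Step 23: x=[4.5786] v=[-1.7879]
Step 24: x=[4.4876] v=[-1.8203]
Step 25: x=[4.3952] v=[-1.8476]
Step 26: x=[4.3017] v=[-1.8697]
Step 27: x=[4.2074] v=[-1.8866]
Step 28: x=[4.1125] v=[-1.8982]
Step 29: x=[4.0173] v=[-1.9045]
Step 30: x=[3.9220] v=[-1.9055]
Step 31: x=[3.8269] v=[-1.9011]
Step 32: x=[3.7323] v=[-1.8914]
Step 33: x=[3.6385] v=[-1.8764]
Step 34: x=[3.5457] v=[-1.8562]
Step 35: x=[3.4542] v=[-1.8308]
Step 36: x=[3.3642] v=[-1.8002]
Step 37: x=[3.2760] v=[-1.7646]
Step 38: x=[3.1898] v=[-1.7241]
Step 39: x=[3.1059] v=[-1.6787]
Step 40: x=[3.0245] v=[-1.6286]
Step 41: x=[2.9458] v=[-1.5740]
Step 42: x=[2.8701] v=[-1.5150]
Step 43: x=[2.7975] v=[-1.4517]
Step 44: x=[2.7283] v=[-1.3844]
Step 45: x=[2.6626] v=[-1.3132]
Step 46: x=[2.6007] v=[-1.2383]
Step 47: x=[2.5427] v=[-1.1599]
Step 48: x=[2.4888] v=[-1.0783]
Step 49: x=[2.4391] v=[-0.9937]
Step 50: x=[2.3938] v=[-0.9063]
Step 51: x=[2.3530] v=[-0.8164]
Step 52: x=[2.3168] v=[-0.7242]
Step 53: x=[2.2853] v=[-0.6299]
Step 54: x=[2.2586] v=[-0.5339]
Step 55: x=[2.2368] v=[-0.4364]
Step 56: x=[2.2199] v=[-0.3377]
Step 57: x=[2.2080] v=[-0.2380]
Step 58: x=[2.2011] v=[-0.1377]
Step 59: x=[2.1993] v=[-0.0370]
Step 60: x=[2.2025] v=[0.0638]
First v>=0 after going negative at step 60, time=3.0000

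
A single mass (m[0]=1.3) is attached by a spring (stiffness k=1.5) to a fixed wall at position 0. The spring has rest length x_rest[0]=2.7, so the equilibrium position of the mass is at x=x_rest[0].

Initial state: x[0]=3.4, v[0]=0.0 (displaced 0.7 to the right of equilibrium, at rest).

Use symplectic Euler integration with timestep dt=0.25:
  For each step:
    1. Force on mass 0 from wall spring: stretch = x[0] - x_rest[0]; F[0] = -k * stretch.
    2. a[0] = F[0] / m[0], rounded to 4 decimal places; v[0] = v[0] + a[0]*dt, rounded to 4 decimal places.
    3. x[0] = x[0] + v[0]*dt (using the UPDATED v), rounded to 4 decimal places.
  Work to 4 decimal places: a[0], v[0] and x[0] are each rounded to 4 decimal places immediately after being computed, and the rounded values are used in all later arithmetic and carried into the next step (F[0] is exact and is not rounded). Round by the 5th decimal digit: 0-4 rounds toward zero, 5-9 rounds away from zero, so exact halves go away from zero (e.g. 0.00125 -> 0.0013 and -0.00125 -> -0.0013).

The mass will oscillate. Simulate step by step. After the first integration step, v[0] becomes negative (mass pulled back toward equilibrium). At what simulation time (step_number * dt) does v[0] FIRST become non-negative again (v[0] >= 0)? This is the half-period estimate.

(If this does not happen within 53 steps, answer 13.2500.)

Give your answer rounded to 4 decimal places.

Step 0: x=[3.4000] v=[0.0000]
Step 1: x=[3.3495] v=[-0.2019]
Step 2: x=[3.2522] v=[-0.3893]
Step 3: x=[3.1151] v=[-0.5486]
Step 4: x=[2.9480] v=[-0.6684]
Step 5: x=[2.7630] v=[-0.7400]
Step 6: x=[2.5735] v=[-0.7582]
Step 7: x=[2.3931] v=[-0.7217]
Step 8: x=[2.2348] v=[-0.6332]
Step 9: x=[2.1101] v=[-0.4990]
Step 10: x=[2.0279] v=[-0.3288]
Step 11: x=[1.9942] v=[-0.1349]
Step 12: x=[2.0114] v=[0.0687]
First v>=0 after going negative at step 12, time=3.0000

Answer: 3.0000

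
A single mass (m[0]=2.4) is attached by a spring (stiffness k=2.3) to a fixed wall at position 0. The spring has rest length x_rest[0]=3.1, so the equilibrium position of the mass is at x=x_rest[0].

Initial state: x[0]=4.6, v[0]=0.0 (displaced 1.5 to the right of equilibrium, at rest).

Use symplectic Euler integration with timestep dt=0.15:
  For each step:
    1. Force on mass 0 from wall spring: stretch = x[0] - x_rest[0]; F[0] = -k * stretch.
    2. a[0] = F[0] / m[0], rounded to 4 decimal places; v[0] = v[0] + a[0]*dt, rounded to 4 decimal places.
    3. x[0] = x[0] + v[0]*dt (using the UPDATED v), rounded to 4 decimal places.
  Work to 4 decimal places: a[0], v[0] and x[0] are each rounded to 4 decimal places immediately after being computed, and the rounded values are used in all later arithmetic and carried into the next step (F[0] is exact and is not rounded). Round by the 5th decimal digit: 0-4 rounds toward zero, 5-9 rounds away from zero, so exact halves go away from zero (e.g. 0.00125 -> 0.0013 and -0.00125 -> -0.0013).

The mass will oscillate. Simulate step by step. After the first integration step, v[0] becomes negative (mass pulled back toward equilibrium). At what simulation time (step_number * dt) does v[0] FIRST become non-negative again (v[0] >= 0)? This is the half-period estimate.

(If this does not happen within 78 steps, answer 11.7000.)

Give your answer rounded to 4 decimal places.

Step 0: x=[4.6000] v=[0.0000]
Step 1: x=[4.5677] v=[-0.2156]
Step 2: x=[4.5037] v=[-0.4266]
Step 3: x=[4.4094] v=[-0.6284]
Step 4: x=[4.2869] v=[-0.8166]
Step 5: x=[4.1388] v=[-0.9872]
Step 6: x=[3.9683] v=[-1.1365]
Step 7: x=[3.7791] v=[-1.2613]
Step 8: x=[3.5753] v=[-1.3589]
Step 9: x=[3.3612] v=[-1.4272]
Step 10: x=[3.1415] v=[-1.4647]
Step 11: x=[2.9209] v=[-1.4707]
Step 12: x=[2.7042] v=[-1.4450]
Step 13: x=[2.4960] v=[-1.3881]
Step 14: x=[2.3008] v=[-1.3013]
Step 15: x=[2.1228] v=[-1.1864]
Step 16: x=[1.9659] v=[-1.0459]
Step 17: x=[1.8335] v=[-0.8829]
Step 18: x=[1.7284] v=[-0.7008]
Step 19: x=[1.6529] v=[-0.5036]
Step 20: x=[1.6086] v=[-0.2956]
Step 21: x=[1.5964] v=[-0.0812]
Step 22: x=[1.6167] v=[0.1350]
First v>=0 after going negative at step 22, time=3.3000

Answer: 3.3000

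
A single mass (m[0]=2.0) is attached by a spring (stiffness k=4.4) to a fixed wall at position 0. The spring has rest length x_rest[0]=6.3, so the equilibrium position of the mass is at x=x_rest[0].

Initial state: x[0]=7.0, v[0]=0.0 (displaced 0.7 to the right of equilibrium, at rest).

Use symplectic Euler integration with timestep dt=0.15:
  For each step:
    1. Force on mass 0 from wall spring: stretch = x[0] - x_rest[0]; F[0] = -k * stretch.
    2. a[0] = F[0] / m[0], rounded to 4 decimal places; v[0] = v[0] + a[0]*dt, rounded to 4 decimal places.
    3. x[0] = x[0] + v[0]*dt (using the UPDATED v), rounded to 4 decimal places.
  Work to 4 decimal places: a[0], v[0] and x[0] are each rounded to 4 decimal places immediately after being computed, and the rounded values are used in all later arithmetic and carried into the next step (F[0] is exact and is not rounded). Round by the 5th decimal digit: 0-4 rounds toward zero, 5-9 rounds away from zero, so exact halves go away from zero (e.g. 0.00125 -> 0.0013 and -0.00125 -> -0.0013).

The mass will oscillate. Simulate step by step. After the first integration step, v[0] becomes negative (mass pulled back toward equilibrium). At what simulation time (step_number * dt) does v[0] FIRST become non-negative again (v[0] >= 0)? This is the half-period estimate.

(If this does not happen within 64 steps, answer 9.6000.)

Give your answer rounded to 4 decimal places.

Step 0: x=[7.0000] v=[0.0000]
Step 1: x=[6.9654] v=[-0.2310]
Step 2: x=[6.8978] v=[-0.4506]
Step 3: x=[6.8006] v=[-0.6479]
Step 4: x=[6.6786] v=[-0.8131]
Step 5: x=[6.5379] v=[-0.9380]
Step 6: x=[6.3854] v=[-1.0165]
Step 7: x=[6.2287] v=[-1.0447]
Step 8: x=[6.0755] v=[-1.0212]
Step 9: x=[5.9334] v=[-0.9471]
Step 10: x=[5.8095] v=[-0.8261]
Step 11: x=[5.7099] v=[-0.6642]
Step 12: x=[5.6395] v=[-0.4695]
Step 13: x=[5.6018] v=[-0.2515]
Step 14: x=[5.5986] v=[-0.0211]
Step 15: x=[5.6302] v=[0.2104]
First v>=0 after going negative at step 15, time=2.2500

Answer: 2.2500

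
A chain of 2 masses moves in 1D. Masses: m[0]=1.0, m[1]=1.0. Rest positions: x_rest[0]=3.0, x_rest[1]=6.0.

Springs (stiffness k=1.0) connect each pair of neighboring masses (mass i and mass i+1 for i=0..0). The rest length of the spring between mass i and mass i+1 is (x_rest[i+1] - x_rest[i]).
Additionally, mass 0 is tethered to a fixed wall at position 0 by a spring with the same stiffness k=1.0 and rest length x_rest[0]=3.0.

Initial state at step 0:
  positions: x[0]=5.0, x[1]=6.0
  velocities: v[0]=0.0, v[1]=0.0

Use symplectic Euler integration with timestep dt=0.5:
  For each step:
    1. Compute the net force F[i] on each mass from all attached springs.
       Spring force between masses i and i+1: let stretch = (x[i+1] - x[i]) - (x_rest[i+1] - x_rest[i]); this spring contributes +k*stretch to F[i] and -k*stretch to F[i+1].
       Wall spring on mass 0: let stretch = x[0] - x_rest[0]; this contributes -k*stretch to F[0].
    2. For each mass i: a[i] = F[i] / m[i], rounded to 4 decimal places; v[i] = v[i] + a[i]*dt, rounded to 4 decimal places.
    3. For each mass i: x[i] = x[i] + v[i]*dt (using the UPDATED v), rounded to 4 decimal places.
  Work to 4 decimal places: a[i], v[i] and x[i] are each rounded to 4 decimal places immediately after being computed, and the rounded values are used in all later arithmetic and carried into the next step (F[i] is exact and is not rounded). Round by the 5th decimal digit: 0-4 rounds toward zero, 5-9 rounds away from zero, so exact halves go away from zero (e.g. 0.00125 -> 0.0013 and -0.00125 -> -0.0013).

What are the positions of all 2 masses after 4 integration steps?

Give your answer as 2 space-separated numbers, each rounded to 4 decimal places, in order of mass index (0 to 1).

Step 0: x=[5.0000 6.0000] v=[0.0000 0.0000]
Step 1: x=[4.0000 6.5000] v=[-2.0000 1.0000]
Step 2: x=[2.6250 7.1250] v=[-2.7500 1.2500]
Step 3: x=[1.7188 7.3750] v=[-1.8125 0.5000]
Step 4: x=[1.7969 6.9610] v=[0.1562 -0.8281]

Answer: 1.7969 6.9610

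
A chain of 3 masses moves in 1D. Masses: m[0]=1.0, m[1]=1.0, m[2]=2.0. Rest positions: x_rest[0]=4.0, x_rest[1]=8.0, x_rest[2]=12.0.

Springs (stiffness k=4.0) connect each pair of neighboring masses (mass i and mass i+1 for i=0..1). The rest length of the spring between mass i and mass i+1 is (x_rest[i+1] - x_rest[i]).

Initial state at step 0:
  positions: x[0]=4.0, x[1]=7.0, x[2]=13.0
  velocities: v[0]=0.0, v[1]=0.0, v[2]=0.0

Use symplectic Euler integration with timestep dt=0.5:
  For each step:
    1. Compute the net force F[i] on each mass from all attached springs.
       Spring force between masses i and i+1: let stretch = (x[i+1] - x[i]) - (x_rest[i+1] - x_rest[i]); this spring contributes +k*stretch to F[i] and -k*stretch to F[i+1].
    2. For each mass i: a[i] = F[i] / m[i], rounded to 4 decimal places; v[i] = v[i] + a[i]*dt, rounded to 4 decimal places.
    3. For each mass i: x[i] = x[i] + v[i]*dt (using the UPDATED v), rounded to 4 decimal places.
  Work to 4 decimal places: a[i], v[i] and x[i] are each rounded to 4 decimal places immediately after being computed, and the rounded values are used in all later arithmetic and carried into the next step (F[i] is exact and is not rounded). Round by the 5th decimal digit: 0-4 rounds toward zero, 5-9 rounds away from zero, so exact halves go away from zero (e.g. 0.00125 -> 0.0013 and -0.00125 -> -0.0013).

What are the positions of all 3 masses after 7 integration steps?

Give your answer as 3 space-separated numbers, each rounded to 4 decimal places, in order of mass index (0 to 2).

Step 0: x=[4.0000 7.0000 13.0000] v=[0.0000 0.0000 0.0000]
Step 1: x=[3.0000 10.0000 12.0000] v=[-2.0000 6.0000 -2.0000]
Step 2: x=[5.0000 8.0000 12.0000] v=[4.0000 -4.0000 0.0000]
Step 3: x=[6.0000 7.0000 12.0000] v=[2.0000 -2.0000 0.0000]
Step 4: x=[4.0000 10.0000 11.5000] v=[-4.0000 6.0000 -1.0000]
Step 5: x=[4.0000 8.5000 12.2500] v=[0.0000 -3.0000 1.5000]
Step 6: x=[4.5000 6.2500 13.1250] v=[1.0000 -4.5000 1.7500]
Step 7: x=[2.7500 9.1250 12.5625] v=[-3.5000 5.7500 -1.1250]

Answer: 2.7500 9.1250 12.5625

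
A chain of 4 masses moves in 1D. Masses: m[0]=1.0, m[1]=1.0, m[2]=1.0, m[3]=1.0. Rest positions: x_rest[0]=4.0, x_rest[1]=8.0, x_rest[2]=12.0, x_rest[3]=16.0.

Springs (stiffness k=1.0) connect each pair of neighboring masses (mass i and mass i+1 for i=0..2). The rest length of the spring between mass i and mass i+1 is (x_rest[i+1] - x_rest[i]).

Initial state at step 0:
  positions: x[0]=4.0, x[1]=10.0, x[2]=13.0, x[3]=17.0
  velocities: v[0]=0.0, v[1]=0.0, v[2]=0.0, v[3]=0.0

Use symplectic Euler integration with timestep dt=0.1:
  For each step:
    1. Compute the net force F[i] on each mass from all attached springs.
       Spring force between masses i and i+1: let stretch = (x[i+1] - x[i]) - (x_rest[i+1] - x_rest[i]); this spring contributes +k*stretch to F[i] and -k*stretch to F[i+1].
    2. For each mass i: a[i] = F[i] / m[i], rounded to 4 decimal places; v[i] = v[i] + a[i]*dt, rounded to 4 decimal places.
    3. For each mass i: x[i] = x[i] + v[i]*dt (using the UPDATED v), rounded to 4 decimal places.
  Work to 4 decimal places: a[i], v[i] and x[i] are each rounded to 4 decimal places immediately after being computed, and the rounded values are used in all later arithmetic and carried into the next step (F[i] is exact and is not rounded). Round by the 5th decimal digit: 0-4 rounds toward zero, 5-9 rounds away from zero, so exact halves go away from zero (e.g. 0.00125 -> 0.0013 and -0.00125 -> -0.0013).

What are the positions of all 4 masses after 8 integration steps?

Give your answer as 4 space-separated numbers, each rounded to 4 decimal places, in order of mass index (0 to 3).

Answer: 4.6213 9.0965 13.2638 17.0185

Derivation:
Step 0: x=[4.0000 10.0000 13.0000 17.0000] v=[0.0000 0.0000 0.0000 0.0000]
Step 1: x=[4.0200 9.9700 13.0100 17.0000] v=[0.2000 -0.3000 0.1000 0.0000]
Step 2: x=[4.0595 9.9109 13.0295 17.0001] v=[0.3950 -0.5910 0.1950 0.0010]
Step 3: x=[4.1175 9.8245 13.0575 17.0005] v=[0.5801 -0.8643 0.2802 0.0039]
Step 4: x=[4.1926 9.7133 13.0926 17.0015] v=[0.7508 -1.1117 0.3512 0.0096]
Step 5: x=[4.2829 9.5807 13.1330 17.0034] v=[0.9029 -1.3258 0.4042 0.0187]
Step 6: x=[4.3862 9.4307 13.1766 17.0066] v=[1.0327 -1.5004 0.4360 0.0317]
Step 7: x=[4.4999 9.2677 13.2210 17.0115] v=[1.1372 -1.6303 0.4444 0.0487]
Step 8: x=[4.6213 9.0965 13.2638 17.0185] v=[1.2140 -1.7118 0.4281 0.0697]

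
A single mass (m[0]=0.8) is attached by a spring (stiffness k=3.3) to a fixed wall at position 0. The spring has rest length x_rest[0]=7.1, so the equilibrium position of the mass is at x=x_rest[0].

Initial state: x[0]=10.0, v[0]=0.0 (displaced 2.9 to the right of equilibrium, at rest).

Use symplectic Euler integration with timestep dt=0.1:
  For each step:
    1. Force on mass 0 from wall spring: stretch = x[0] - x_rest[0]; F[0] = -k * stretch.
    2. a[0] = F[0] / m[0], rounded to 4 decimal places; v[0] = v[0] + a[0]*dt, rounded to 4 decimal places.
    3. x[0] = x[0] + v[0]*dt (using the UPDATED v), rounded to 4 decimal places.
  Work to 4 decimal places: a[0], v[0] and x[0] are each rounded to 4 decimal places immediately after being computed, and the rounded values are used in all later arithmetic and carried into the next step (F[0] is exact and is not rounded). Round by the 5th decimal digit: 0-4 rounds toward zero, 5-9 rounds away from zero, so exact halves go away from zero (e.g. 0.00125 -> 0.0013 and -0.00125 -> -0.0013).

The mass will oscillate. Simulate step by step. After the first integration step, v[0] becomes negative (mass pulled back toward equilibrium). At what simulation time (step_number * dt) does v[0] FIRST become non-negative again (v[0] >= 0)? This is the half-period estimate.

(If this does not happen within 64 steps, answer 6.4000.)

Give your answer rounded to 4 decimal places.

Step 0: x=[10.0000] v=[0.0000]
Step 1: x=[9.8804] v=[-1.1963]
Step 2: x=[9.6461] v=[-2.3432]
Step 3: x=[9.3068] v=[-3.3935]
Step 4: x=[8.8764] v=[-4.3038]
Step 5: x=[8.3727] v=[-5.0366]
Step 6: x=[7.8165] v=[-5.5616]
Step 7: x=[7.2308] v=[-5.8572]
Step 8: x=[6.6397] v=[-5.9112]
Step 9: x=[6.0676] v=[-5.7213]
Step 10: x=[5.5381] v=[-5.2954]
Step 11: x=[5.0730] v=[-4.6511]
Step 12: x=[4.6915] v=[-3.8150]
Step 13: x=[4.4094] v=[-2.8215]
Step 14: x=[4.2382] v=[-1.7116]
Step 15: x=[4.1851] v=[-0.5311]
Step 16: x=[4.2522] v=[0.6713]
First v>=0 after going negative at step 16, time=1.6000

Answer: 1.6000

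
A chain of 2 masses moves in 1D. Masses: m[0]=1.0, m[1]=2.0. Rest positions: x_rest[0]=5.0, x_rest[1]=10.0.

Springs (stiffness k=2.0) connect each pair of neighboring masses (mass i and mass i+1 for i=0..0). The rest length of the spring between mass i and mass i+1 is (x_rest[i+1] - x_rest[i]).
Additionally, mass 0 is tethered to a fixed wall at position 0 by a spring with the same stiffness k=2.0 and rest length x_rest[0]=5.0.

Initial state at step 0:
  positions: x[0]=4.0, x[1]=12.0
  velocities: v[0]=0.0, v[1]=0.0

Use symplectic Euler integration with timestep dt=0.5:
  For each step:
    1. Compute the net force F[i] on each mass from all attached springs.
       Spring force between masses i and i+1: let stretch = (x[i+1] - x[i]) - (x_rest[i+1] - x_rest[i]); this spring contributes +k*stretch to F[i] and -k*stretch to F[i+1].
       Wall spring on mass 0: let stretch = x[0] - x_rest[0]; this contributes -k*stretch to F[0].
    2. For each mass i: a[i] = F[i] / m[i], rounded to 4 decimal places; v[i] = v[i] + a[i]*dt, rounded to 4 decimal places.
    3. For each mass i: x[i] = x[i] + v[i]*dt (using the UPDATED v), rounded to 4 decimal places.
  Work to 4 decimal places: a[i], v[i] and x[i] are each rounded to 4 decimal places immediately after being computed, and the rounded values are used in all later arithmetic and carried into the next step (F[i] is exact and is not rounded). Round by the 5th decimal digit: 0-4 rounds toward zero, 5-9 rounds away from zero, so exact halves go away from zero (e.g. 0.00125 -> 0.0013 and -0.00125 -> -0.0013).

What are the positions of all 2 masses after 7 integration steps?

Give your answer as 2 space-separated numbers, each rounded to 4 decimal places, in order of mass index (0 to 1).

Answer: 5.5410 8.4573

Derivation:
Step 0: x=[4.0000 12.0000] v=[0.0000 0.0000]
Step 1: x=[6.0000 11.2500] v=[4.0000 -1.5000]
Step 2: x=[7.6250 10.4375] v=[3.2500 -1.6250]
Step 3: x=[6.8438 10.1719] v=[-1.5625 -0.5313]
Step 4: x=[4.3047 10.3243] v=[-5.0782 0.3047]
Step 5: x=[2.6231 10.2218] v=[-3.3633 -0.2051]
Step 6: x=[3.4293 9.4696] v=[1.6123 -1.5045]
Step 7: x=[5.5410 8.4573] v=[4.2233 -2.0247]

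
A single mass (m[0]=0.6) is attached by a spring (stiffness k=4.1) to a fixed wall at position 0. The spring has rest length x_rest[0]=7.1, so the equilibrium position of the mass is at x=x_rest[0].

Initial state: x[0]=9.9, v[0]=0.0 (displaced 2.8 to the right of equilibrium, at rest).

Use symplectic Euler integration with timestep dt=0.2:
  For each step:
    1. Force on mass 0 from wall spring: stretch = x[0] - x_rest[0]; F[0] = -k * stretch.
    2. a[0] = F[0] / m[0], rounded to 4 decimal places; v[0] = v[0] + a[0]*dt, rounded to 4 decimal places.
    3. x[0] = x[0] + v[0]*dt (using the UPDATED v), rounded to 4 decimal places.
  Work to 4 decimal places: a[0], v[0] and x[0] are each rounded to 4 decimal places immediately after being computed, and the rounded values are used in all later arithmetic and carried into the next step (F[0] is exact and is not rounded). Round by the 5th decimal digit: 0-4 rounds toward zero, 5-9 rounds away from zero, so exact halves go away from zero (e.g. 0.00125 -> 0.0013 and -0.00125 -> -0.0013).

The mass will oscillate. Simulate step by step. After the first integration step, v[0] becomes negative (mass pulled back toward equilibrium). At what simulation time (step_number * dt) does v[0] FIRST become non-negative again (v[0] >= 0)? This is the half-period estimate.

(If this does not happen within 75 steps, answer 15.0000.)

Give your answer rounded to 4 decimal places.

Answer: 1.2000

Derivation:
Step 0: x=[9.9000] v=[0.0000]
Step 1: x=[9.1347] v=[-3.8267]
Step 2: x=[7.8132] v=[-6.6075]
Step 3: x=[6.2968] v=[-7.5822]
Step 4: x=[4.9999] v=[-6.4845]
Step 5: x=[4.2770] v=[-3.6144]
Step 6: x=[4.3257] v=[0.2437]
First v>=0 after going negative at step 6, time=1.2000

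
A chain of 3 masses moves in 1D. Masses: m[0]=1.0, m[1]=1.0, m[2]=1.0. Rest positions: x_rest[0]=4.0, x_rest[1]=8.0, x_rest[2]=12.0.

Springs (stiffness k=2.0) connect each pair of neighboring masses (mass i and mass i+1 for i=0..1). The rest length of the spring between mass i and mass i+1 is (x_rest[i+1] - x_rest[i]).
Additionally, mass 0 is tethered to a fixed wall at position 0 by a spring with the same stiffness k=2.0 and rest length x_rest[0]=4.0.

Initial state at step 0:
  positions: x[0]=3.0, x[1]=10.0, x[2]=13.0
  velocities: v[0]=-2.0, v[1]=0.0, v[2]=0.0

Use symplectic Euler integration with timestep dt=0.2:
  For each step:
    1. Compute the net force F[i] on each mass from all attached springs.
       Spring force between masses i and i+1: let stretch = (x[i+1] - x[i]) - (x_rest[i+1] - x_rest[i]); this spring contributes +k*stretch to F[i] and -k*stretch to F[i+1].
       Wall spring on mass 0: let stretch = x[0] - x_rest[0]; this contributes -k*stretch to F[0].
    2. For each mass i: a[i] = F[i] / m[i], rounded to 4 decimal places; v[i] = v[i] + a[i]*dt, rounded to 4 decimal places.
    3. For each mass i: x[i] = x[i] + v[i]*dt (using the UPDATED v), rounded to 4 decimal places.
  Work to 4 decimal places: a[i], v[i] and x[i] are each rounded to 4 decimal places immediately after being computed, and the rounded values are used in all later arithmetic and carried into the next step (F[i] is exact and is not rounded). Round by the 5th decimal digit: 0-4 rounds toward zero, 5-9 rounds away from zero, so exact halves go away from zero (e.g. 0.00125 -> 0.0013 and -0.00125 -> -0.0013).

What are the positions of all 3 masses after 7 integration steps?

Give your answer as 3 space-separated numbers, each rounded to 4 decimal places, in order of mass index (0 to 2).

Step 0: x=[3.0000 10.0000 13.0000] v=[-2.0000 0.0000 0.0000]
Step 1: x=[2.9200 9.6800 13.0800] v=[-0.4000 -1.6000 0.4000]
Step 2: x=[3.1472 9.0912 13.2080] v=[1.1360 -2.9440 0.6400]
Step 3: x=[3.5981 8.3562 13.3267] v=[2.2547 -3.6749 0.5933]
Step 4: x=[4.1418 7.6382 13.3677] v=[2.7187 -3.5899 0.2051]
Step 5: x=[4.6339 7.0989 13.2704] v=[2.4605 -2.6967 -0.4867]
Step 6: x=[4.9525 6.8561 12.9993] v=[1.5929 -1.2141 -1.3553]
Step 7: x=[5.0272 6.9524 12.5568] v=[0.3733 0.4817 -2.2126]

Answer: 5.0272 6.9524 12.5568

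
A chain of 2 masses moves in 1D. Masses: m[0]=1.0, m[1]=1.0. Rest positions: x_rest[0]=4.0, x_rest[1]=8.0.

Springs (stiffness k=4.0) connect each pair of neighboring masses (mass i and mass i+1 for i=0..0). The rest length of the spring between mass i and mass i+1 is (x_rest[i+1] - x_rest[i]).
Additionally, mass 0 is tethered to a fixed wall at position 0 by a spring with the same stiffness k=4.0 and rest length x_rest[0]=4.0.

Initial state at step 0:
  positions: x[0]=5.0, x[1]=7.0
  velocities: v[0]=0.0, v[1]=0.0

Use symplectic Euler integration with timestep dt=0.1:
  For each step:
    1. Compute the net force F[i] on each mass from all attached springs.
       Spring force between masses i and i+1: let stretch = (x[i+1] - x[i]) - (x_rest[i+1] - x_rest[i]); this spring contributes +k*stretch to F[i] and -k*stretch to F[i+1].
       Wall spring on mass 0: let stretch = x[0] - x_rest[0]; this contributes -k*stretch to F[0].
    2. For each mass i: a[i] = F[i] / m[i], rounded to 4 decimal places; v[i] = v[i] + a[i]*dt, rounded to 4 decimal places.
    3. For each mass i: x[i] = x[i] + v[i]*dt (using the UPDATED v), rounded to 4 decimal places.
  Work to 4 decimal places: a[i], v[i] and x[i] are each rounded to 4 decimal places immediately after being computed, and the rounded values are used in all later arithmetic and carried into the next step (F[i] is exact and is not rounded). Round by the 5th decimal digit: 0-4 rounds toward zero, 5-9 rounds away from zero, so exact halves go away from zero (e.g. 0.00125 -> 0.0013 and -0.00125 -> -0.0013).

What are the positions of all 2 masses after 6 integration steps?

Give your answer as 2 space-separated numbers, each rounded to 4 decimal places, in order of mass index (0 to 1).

Answer: 3.2693 8.1861

Derivation:
Step 0: x=[5.0000 7.0000] v=[0.0000 0.0000]
Step 1: x=[4.8800 7.0800] v=[-1.2000 0.8000]
Step 2: x=[4.6528 7.2320] v=[-2.2720 1.5200]
Step 3: x=[4.3427 7.4408] v=[-3.1014 2.0883]
Step 4: x=[3.9828 7.6857] v=[-3.5992 2.4491]
Step 5: x=[3.6117 7.9425] v=[-3.7112 2.5679]
Step 6: x=[3.2693 8.1861] v=[-3.4236 2.4356]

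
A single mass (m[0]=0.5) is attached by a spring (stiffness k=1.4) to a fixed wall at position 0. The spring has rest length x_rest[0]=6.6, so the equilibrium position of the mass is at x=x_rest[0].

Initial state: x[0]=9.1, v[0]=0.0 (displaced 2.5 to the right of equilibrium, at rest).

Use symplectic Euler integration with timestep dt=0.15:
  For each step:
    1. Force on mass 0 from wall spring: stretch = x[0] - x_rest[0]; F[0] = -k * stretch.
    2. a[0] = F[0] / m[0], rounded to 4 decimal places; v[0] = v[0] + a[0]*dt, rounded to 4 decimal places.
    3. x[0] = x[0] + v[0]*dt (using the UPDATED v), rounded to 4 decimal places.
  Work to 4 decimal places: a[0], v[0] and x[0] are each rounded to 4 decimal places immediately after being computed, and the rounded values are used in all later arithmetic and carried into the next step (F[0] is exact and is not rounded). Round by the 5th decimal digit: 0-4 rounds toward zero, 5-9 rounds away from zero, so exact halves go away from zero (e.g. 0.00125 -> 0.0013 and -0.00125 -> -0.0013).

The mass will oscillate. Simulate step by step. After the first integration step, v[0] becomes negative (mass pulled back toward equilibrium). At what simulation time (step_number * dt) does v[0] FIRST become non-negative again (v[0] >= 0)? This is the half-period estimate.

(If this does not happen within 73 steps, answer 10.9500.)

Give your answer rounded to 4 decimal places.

Step 0: x=[9.1000] v=[0.0000]
Step 1: x=[8.9425] v=[-1.0500]
Step 2: x=[8.6374] v=[-2.0339]
Step 3: x=[8.2040] v=[-2.8896]
Step 4: x=[7.6695] v=[-3.5633]
Step 5: x=[7.0676] v=[-4.0125]
Step 6: x=[6.4363] v=[-4.2089]
Step 7: x=[5.8153] v=[-4.1401]
Step 8: x=[5.2437] v=[-3.8105]
Step 9: x=[4.7576] v=[-3.2409]
Step 10: x=[4.3875] v=[-2.4671]
Step 11: x=[4.1568] v=[-1.5379]
Step 12: x=[4.0800] v=[-0.5118]
Step 13: x=[4.1620] v=[0.5466]
First v>=0 after going negative at step 13, time=1.9500

Answer: 1.9500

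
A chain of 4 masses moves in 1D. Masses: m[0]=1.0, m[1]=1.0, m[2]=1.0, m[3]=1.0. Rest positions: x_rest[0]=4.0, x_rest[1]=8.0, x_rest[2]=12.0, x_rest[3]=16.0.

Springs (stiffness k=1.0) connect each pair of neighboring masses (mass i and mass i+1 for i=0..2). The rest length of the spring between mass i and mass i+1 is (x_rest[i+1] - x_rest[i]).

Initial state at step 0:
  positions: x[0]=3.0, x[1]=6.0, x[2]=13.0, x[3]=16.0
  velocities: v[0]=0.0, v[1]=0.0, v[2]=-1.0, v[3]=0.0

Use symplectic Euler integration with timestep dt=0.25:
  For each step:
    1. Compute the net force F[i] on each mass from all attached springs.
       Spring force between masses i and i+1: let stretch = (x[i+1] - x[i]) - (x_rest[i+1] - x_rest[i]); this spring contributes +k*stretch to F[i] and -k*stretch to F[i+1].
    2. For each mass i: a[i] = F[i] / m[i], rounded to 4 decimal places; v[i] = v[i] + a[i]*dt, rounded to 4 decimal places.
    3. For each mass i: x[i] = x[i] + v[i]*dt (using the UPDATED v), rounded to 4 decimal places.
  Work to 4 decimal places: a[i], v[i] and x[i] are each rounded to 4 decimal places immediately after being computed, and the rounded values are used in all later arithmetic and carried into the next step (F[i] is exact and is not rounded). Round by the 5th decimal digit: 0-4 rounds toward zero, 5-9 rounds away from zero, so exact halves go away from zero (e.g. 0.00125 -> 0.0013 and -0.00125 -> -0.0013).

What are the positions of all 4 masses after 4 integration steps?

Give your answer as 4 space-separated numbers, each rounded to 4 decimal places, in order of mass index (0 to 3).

Answer: 2.6326 7.6775 10.4673 16.2227

Derivation:
Step 0: x=[3.0000 6.0000 13.0000 16.0000] v=[0.0000 0.0000 -1.0000 0.0000]
Step 1: x=[2.9375 6.2500 12.5000 16.0625] v=[-0.2500 1.0000 -2.0000 0.2500]
Step 2: x=[2.8320 6.6836 11.8320 16.1524] v=[-0.4219 1.7344 -2.6719 0.3594]
Step 3: x=[2.7173 7.1983 11.1123 16.2222] v=[-0.4590 2.0586 -2.8789 0.2793]
Step 4: x=[2.6326 7.6775 10.4673 16.2227] v=[-0.3388 1.9169 -2.5799 0.0018]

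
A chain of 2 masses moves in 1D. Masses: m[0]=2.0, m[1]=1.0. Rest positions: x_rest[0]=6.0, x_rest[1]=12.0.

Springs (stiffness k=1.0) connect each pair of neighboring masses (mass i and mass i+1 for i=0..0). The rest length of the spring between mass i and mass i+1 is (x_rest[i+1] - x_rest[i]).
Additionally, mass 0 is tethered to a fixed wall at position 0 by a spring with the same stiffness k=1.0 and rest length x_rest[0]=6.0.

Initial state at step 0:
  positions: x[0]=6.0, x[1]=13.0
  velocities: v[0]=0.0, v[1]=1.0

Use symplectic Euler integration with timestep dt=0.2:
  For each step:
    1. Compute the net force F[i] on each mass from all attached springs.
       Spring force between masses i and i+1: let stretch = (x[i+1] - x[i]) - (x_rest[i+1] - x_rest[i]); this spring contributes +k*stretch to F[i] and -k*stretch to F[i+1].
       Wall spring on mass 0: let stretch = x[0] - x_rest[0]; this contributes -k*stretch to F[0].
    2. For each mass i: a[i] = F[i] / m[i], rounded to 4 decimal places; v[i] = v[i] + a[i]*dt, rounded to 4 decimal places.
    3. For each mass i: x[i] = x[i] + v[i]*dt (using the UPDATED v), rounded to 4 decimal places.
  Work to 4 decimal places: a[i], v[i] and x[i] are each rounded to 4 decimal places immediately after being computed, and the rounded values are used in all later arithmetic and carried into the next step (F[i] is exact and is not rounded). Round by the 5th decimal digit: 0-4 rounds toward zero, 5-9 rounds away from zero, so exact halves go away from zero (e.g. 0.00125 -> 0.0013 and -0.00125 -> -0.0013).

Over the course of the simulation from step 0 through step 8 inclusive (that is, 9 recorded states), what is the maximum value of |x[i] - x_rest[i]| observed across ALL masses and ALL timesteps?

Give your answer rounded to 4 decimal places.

Answer: 1.3577

Derivation:
Step 0: x=[6.0000 13.0000] v=[0.0000 1.0000]
Step 1: x=[6.0200 13.1600] v=[0.1000 0.8000]
Step 2: x=[6.0624 13.2744] v=[0.2120 0.5720]
Step 3: x=[6.1278 13.3403] v=[0.3270 0.3296]
Step 4: x=[6.2149 13.3577] v=[0.4355 0.0871]
Step 5: x=[6.3206 13.3294] v=[0.5283 -0.1415]
Step 6: x=[6.4400 13.2607] v=[0.5971 -0.3433]
Step 7: x=[6.5670 13.1592] v=[0.6352 -0.5074]
Step 8: x=[6.6945 13.0340] v=[0.6377 -0.6258]
Max displacement = 1.3577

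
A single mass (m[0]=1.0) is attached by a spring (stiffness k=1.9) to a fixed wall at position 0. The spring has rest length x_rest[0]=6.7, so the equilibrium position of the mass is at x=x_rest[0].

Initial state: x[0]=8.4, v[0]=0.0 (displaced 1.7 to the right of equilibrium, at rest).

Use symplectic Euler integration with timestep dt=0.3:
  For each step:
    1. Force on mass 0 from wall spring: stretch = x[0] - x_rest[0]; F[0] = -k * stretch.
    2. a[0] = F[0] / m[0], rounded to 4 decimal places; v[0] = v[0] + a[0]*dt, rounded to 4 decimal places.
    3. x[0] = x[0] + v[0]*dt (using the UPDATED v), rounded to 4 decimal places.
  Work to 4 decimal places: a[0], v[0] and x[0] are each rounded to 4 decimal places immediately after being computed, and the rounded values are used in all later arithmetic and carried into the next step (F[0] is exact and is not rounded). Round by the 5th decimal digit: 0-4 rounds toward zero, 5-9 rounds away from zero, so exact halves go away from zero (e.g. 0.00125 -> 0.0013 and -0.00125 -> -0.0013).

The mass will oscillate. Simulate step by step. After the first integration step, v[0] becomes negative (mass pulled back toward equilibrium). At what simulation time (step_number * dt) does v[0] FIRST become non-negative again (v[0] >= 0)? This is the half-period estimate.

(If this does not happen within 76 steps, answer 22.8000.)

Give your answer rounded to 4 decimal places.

Step 0: x=[8.4000] v=[0.0000]
Step 1: x=[8.1093] v=[-0.9690]
Step 2: x=[7.5776] v=[-1.7723]
Step 3: x=[6.8959] v=[-2.2725]
Step 4: x=[6.1806] v=[-2.3842]
Step 5: x=[5.5542] v=[-2.0881]
Step 6: x=[5.1237] v=[-1.4350]
Step 7: x=[4.9628] v=[-0.5365]
Step 8: x=[5.0989] v=[0.4537]
First v>=0 after going negative at step 8, time=2.4000

Answer: 2.4000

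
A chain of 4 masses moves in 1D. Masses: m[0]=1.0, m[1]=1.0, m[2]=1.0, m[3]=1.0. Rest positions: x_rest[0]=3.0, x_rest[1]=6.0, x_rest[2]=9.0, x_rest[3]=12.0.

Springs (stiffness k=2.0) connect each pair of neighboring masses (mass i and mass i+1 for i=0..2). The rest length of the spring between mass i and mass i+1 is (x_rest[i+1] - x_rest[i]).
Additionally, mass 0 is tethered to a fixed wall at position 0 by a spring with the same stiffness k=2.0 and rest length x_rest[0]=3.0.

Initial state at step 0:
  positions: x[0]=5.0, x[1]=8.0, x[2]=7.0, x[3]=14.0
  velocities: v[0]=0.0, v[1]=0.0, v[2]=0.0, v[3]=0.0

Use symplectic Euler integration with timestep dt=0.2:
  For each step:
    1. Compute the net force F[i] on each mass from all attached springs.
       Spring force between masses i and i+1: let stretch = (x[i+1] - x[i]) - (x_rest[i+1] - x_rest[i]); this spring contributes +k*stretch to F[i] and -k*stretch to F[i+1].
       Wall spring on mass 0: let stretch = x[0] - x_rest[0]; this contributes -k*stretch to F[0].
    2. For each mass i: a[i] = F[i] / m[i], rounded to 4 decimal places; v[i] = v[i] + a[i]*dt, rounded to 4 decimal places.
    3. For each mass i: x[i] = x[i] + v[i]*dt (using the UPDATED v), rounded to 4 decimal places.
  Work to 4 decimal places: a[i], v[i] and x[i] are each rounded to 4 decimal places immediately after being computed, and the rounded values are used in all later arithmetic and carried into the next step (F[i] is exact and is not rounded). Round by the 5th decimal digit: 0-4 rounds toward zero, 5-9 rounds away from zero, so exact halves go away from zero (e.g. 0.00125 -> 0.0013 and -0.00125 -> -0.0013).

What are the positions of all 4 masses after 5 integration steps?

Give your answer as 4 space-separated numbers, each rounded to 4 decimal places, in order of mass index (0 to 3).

Step 0: x=[5.0000 8.0000 7.0000 14.0000] v=[0.0000 0.0000 0.0000 0.0000]
Step 1: x=[4.8400 7.6800 7.6400 13.6800] v=[-0.8000 -1.6000 3.2000 -1.6000]
Step 2: x=[4.5200 7.1296 8.7664 13.1168] v=[-1.6000 -2.7520 5.6320 -2.8160]
Step 3: x=[4.0472 6.5014 10.1099 12.4456] v=[-2.3642 -3.1411 6.7174 -3.3562]
Step 4: x=[3.4469 5.9655 11.3516 11.8275] v=[-3.0014 -2.6794 6.2083 -3.0905]
Step 5: x=[2.7724 5.6590 12.2004 11.4113] v=[-3.3727 -1.5324 4.2442 -2.0809]

Answer: 2.7724 5.6590 12.2004 11.4113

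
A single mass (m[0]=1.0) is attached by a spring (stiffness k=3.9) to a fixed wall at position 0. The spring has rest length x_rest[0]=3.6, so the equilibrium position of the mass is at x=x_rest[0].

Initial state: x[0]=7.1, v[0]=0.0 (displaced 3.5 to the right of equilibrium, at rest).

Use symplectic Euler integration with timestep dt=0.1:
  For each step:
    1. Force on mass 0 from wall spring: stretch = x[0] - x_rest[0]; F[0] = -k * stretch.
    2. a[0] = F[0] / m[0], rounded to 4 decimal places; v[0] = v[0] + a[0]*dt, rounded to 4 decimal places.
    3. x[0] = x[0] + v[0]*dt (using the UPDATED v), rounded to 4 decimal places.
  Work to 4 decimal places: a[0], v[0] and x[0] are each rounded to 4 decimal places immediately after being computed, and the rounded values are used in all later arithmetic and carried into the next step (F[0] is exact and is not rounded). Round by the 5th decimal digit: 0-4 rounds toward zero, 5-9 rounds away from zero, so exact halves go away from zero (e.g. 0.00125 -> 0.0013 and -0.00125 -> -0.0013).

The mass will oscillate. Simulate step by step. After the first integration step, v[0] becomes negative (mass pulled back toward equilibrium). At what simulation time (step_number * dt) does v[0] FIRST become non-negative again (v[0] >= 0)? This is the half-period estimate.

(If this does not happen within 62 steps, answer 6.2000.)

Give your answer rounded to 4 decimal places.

Step 0: x=[7.1000] v=[0.0000]
Step 1: x=[6.9635] v=[-1.3650]
Step 2: x=[6.6958] v=[-2.6768]
Step 3: x=[6.3074] v=[-3.8842]
Step 4: x=[5.8134] v=[-4.9401]
Step 5: x=[5.2331] v=[-5.8033]
Step 6: x=[4.5891] v=[-6.4402]
Step 7: x=[3.9065] v=[-6.8260]
Step 8: x=[3.2120] v=[-6.9455]
Step 9: x=[2.5326] v=[-6.7942]
Step 10: x=[1.8948] v=[-6.3779]
Step 11: x=[1.3235] v=[-5.7129]
Step 12: x=[0.8410] v=[-4.8251]
Step 13: x=[0.4661] v=[-3.7491]
Step 14: x=[0.2134] v=[-2.5269]
Step 15: x=[0.0928] v=[-1.2061]
Step 16: x=[0.1090] v=[0.1617]
First v>=0 after going negative at step 16, time=1.6000

Answer: 1.6000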